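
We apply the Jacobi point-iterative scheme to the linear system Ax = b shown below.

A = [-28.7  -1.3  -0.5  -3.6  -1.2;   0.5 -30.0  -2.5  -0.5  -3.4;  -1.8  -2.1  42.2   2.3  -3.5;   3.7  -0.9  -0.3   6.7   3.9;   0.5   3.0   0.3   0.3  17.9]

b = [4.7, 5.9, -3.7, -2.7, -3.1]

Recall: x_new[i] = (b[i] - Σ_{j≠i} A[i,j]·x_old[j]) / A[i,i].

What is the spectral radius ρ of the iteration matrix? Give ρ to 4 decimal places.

Let D = diag(-28.7, -30, 42.2, 6.7, 17.9); L, U the strict triangles.
Jacobi: T = -D⁻¹(L+U), T[2,1] = -(-2.1)/(42.2) = +0.0498; T[2,2] = 0.
  T[0,:] = [+0.0000  -0.0453  -0.0174  -0.1254  -0.0418]
  T[1,:] = [+0.0167  +0.0000  -0.0833  -0.0167  -0.1133]
  T[2,:] = [+0.0427  +0.0498  +0.0000  -0.0545  +0.0829]
  T[3,:] = [-0.5522  +0.1343  +0.0448  +0.0000  -0.5821]
  T[4,:] = [-0.0279  -0.1676  -0.0168  -0.0168  +0.0000]
|eigenvalues of T|: 0.3130, 0.2484, 0.1434, 0.0757, 0.0757.
ρ = 0.3130; 0.3130 < 1 ⇒ converges.

0.3130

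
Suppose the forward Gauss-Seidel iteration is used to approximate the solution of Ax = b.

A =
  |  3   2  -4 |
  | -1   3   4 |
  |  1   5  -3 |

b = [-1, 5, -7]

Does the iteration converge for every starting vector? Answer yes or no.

Let D = diag(3, 3, -3); L, U the strict triangles.
Gauss-Seidel: T = -(D+L)⁻¹U, row 0 first, T[0,1] = -(2)/(3) = -0.6667; later rows by forward substitution.
  T[0,:] = [+0.0000  -0.6667  +1.3333]
  T[1,:] = [+0.0000  -0.2222  -0.8889]
  T[2,:] = [+0.0000  -0.5926  -1.0370]
|λ(T)| sorted: 1.4619, 0.2027, 0.0000.
spectral radius ρ = 1.4619; 1.4619 > 1: divergent.

no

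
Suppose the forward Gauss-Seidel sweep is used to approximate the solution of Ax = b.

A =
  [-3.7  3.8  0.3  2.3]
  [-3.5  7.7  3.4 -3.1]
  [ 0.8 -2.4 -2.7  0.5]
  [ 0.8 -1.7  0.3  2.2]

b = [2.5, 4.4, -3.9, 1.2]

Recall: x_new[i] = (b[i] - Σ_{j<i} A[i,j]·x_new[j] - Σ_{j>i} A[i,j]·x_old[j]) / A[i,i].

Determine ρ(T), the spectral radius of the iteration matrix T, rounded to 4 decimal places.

0.8464

Let D = diag(-3.7, 7.7, -2.7, 2.2); L, U the strict triangles.
T_GS = -(D+L)⁻¹U: row 0 first, T[0,1] = -(3.8)/(-3.7) = +1.0270; later rows by forward substitution.
  T[0,:] = [+0.0000  +1.0270  +0.0811  +0.6216]
  T[1,:] = [+0.0000  +0.4668  -0.4047  +0.6852]
  T[2,:] = [+0.0000  -0.1107  +0.3838  -0.2397]
  T[3,:] = [+0.0000  +0.0024  -0.3945  +0.3361]
moduli |λ_i(T)| = 0.8464, 0.1899, 0.1899, 0.0000.
ρ(T) = max|λ| = 0.8464; 0.8464 < 1, so it converges for any x₀.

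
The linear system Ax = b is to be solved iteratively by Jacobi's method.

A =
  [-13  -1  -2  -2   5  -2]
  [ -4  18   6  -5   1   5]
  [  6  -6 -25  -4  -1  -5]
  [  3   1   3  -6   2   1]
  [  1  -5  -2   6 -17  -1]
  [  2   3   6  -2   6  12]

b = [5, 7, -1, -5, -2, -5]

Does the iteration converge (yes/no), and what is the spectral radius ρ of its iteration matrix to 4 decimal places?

A = D + L + U where D = diag(-13, 18, -25, -6, -17, 12).
Jacobi T = -D⁻¹(L+U): T[1,4] = -(1)/(18) = -0.0556; T[1,1] = 0.
  T[0,:] = [+0.0000, -0.0769, -0.1538, -0.1538, +0.3846, -0.1538]
  T[1,:] = [+0.2222, +0.0000, -0.3333, +0.2778, -0.0556, -0.2778]
  T[2,:] = [+0.2400, -0.2400, +0.0000, -0.1600, -0.0400, -0.2000]
  T[3,:] = [+0.5000, +0.1667, +0.5000, +0.0000, +0.3333, +0.1667]
  T[4,:] = [+0.0588, -0.2941, -0.1176, +0.3529, +0.0000, -0.0588]
  T[5,:] = [-0.1667, -0.2500, -0.5000, +0.1667, -0.5000, +0.0000]
|λ(T)| sorted: 0.8605, 0.4542, 0.4542, 0.4261, 0.4261, 0.2067.
ρ(T) = max|λ| = 0.8605; 0.8605 < 1, so it converges for any x₀.

yes, ρ = 0.8605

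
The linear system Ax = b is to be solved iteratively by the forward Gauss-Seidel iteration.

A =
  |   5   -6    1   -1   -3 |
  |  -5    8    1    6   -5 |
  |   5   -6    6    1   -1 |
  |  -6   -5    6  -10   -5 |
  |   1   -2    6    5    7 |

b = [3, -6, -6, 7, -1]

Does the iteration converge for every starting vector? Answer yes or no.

A = D + L + U where D = diag(5, 8, 6, -10, 7).
GS T = -(D+L)⁻¹U: row 0 first, T[0,1] = -(-6)/(5) = +1.2000; later rows by forward substitution.
  T[0,:] = [+0.0000 +1.2000 -0.2000 +0.2000 +0.6000]
  T[1,:] = [+0.0000 +0.7500 -0.2500 -0.6250 +1.0000]
  T[2,:] = [+0.0000 -0.2500 -0.0833 -0.9583 +0.6667]
  T[3,:] = [+0.0000 -1.2450 +0.1950 -0.3825 -0.9600]
  T[4,:] = [+0.0000 +1.1464 -0.1107 +0.8875 +0.3143]
|eigenvalues of T|: 1.4646, 0.5867, 0.2718, 0.0076, 0.0000.
ρ(T) = max|λ| = 1.4646; 1.4646 > 1, so it fails to converge.

no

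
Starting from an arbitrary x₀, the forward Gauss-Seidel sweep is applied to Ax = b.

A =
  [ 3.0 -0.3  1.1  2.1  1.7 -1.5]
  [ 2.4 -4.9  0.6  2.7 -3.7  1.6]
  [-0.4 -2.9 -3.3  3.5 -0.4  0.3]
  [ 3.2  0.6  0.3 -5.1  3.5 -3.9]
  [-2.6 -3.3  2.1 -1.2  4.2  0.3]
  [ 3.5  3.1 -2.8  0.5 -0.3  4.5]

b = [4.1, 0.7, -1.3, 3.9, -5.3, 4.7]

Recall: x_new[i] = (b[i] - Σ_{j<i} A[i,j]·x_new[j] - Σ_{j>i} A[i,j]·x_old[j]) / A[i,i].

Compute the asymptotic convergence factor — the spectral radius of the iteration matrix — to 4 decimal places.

1.2801

Let D = diag(3, -4.9, -3.3, -5.1, 4.2, 4.5); L, U the strict triangles.
Gauss-Seidel: T = -(D+L)⁻¹U, row 0 first, T[0,5] = -(-1.5)/(3) = +0.5000; later rows by forward substitution.
  T[0,:] = [+0.0000 +0.1000 -0.3667 -0.7000 -0.5667 +0.5000]
  T[1,:] = [+0.0000 +0.0490 -0.0571 +0.2082 -1.0327 +0.5714]
  T[2,:] = [+0.0000 -0.0552 +0.0947 +0.9625 +0.8550 -0.4719]
  T[3,:] = [+0.0000 +0.0653 -0.2312 -0.3581 +0.2595 -0.4115]
  T[4,:] = [+0.0000 +0.1466 -0.3853 -0.8534 -1.5155 +0.8054]
  T[5,:] = [+0.0000 -0.1433 +0.3835 +0.9828 +1.5542 -0.9767]
|roots of det(T-λI)|: 1.2801, 0.9744, 0.3855, 0.0796, 0.0129, 0.0000.
ρ(T) = max|λ| = 1.2801; 1.2801 > 1: divergent.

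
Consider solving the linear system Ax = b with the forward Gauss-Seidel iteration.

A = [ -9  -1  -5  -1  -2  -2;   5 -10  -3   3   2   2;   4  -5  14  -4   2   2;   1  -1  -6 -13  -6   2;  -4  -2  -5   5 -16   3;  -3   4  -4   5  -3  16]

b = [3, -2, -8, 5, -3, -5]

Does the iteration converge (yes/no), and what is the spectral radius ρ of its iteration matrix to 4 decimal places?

yes, ρ = 0.5979

Write A = D+L+U with D = diag(-9, -10, 14, -13, -16, 16).
Gauss-Seidel: T = -(D+L)⁻¹U, row 0 first, T[0,5] = -(-2)/(-9) = -0.2222; later rows by forward substitution.
  T[0,:] = [+0.0000  -0.1111  -0.5556  -0.1111  -0.2222  -0.2222]
  T[1,:] = [+0.0000  -0.0556  -0.5778  +0.2444  +0.0889  +0.0889]
  T[2,:] = [+0.0000  +0.0119  -0.0476  +0.4048  -0.0476  -0.0476]
  T[3,:] = [+0.0000  -0.0098  +0.0237  -0.2142  -0.4635  +0.1519]
  T[4,:] = [+0.0000  +0.0279  +0.2334  -0.1962  -0.0855  +0.2943]
  T[5,:] = [+0.0000  +0.0043  +0.0647  +0.0494  +0.0530  -0.0681]
eigenvalue magnitudes: 0.5979, 0.2682, 0.2682, 0.0599, 0.0599, 0.0000.
spectral radius ρ = 0.5979; 0.5979 < 1, so it converges for any x₀.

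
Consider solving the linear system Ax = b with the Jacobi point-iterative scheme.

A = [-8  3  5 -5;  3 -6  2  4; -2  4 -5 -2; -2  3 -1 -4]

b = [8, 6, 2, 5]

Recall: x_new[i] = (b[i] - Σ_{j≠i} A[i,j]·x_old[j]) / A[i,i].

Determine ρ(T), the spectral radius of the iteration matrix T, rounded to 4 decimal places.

1.1637

Split A = D + L + U, D = diag(-8, -6, -5, -4).
Jacobi T = -D⁻¹(L+U): T[0,1] = -(3)/(-8) = +0.3750; T[0,0] = 0.
  T[0,:] = [+0.0000, +0.3750, +0.6250, -0.6250]
  T[1,:] = [+0.5000, +0.0000, +0.3333, +0.6667]
  T[2,:] = [-0.4000, +0.8000, +0.0000, -0.4000]
  T[3,:] = [-0.5000, +0.7500, -0.2500, +0.0000]
eigenvalue magnitudes: 1.1637, 0.7544, 0.5409, 0.1316.
spectral radius ρ = 1.1637; 1.1637 > 1, so it fails to converge.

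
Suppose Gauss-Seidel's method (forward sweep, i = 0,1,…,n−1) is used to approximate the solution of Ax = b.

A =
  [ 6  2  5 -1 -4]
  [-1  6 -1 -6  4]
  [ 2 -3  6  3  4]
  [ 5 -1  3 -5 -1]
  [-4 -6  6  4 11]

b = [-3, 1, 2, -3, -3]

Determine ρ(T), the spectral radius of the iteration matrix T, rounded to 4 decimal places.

1.2439

Split A = D + L + U, D = diag(6, 6, 6, -5, 11).
Gauss-Seidel: T = -(D+L)⁻¹U, row 0 first, T[0,2] = -(5)/(6) = -0.8333; later rows by forward substitution.
  T[0,:] = [+0.0000, -0.3333, -0.8333, +0.1667, +0.6667]
  T[1,:] = [+0.0000, -0.0556, +0.0278, +1.0278, -0.5556]
  T[2,:] = [+0.0000, +0.0833, +0.2917, -0.0417, -1.1667]
  T[3,:] = [+0.0000, -0.2722, -0.6639, -0.0639, -0.1222]
  T[4,:] = [+0.0000, -0.0980, -0.2056, +0.6672, +0.6202]
|λ(T)| sorted: 1.2439, 0.8218, 0.8218, 0.0024, 0.0000.
ρ = 1.2439; 1.2439 > 1: divergent.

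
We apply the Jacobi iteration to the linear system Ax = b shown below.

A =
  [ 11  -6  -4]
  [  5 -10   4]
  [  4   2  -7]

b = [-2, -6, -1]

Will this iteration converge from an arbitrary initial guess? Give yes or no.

yes

Write A = D+L+U with D = diag(11, -10, -7).
T_J = -D⁻¹(L+U): T[1,2] = -(4)/(-10) = +0.4000; T[1,1] = 0.
  T[0,:] = [+0.0000, +0.5455, +0.3636]
  T[1,:] = [+0.5000, +0.0000, +0.4000]
  T[2,:] = [+0.5714, +0.2857, +0.0000]
eigenvalue magnitudes: 0.8906, 0.4453, 0.4453.
ρ = 0.8906; 0.8906 < 1: convergent.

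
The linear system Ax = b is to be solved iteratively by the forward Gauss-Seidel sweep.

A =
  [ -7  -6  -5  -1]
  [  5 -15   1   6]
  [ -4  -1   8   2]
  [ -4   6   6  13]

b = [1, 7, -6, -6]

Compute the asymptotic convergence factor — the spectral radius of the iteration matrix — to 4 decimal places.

0.6358

Diagonal D = diag(-7, -15, 8, 13); L, U strict lower/upper.
Gauss-Seidel: T = -(D+L)⁻¹U, row 0 first, T[0,3] = -(-1)/(-7) = -0.1429; later rows by forward substitution.
  T[0,:] = [+0.0000, -0.8571, -0.7143, -0.1429]
  T[1,:] = [+0.0000, -0.2857, -0.1714, +0.3524]
  T[2,:] = [+0.0000, -0.4643, -0.3786, -0.2774]
  T[3,:] = [+0.0000, +0.0824, +0.0341, -0.0786]
eigenvalue magnitudes: 0.6358, 0.1524, 0.0454, 0.0000.
ρ(T) = max|λ| = 0.6358; 0.6358 < 1 ⇒ converges.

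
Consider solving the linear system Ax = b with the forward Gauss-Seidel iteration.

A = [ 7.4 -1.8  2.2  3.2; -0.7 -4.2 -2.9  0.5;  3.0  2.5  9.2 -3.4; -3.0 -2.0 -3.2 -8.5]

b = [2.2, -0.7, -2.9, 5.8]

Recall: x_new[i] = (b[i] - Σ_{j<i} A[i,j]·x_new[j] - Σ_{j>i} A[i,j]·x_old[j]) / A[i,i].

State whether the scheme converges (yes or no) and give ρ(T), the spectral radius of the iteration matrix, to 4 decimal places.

yes, ρ = 0.5077

Let D = diag(7.4, -4.2, 9.2, -8.5); L, U the strict triangles.
GS T = -(D+L)⁻¹U: row 0 first, T[0,3] = -(3.2)/(7.4) = -0.4324; later rows by forward substitution.
  T[0,:] = [+0.0000  +0.2432  -0.2973  -0.4324]
  T[1,:] = [+0.0000  -0.0405  -0.6409  +0.1911]
  T[2,:] = [+0.0000  -0.0683  +0.2711  +0.4586]
  T[3,:] = [+0.0000  -0.0506  +0.1537  -0.0650]
|roots of det(T-λI)|: 0.5077, 0.2077, 0.2077, 0.0000.
ρ(T) = max|λ| = 0.5077; 0.5077 < 1: convergent.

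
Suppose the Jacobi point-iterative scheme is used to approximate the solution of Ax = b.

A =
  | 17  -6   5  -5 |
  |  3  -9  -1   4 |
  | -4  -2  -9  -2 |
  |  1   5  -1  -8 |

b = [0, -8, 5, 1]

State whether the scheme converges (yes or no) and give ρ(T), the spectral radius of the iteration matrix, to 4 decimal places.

yes, ρ = 0.8975

Let D = diag(17, -9, -9, -8); L, U the strict triangles.
T_J = -D⁻¹(L+U): T[0,1] = -(-6)/(17) = +0.3529; T[0,0] = 0.
  T[0,:] = [+0.0000  +0.3529  -0.2941  +0.2941]
  T[1,:] = [+0.3333  +0.0000  -0.1111  +0.4444]
  T[2,:] = [-0.4444  -0.2222  +0.0000  -0.2222]
  T[3,:] = [+0.1250  +0.6250  -0.1250  +0.0000]
|roots of det(T-λI)|: 0.8975, 0.5377, 0.3689, 0.0092.
ρ = 0.8975; 0.8975 < 1, so it converges for any x₀.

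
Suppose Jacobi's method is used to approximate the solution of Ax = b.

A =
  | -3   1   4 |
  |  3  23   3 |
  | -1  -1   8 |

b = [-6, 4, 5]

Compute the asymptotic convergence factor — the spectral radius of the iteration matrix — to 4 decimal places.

A = D + L + U where D = diag(-3, 23, 8).
Jacobi T = -D⁻¹(L+U): T[2,1] = -(-1)/(8) = +0.1250; T[2,2] = 0.
  T[0,:] = [+0.0000, +0.3333, +1.3333]
  T[1,:] = [-0.1304, +0.0000, -0.1304]
  T[2,:] = [+0.1250, +0.1250, +0.0000]
|λ(T)| sorted: 0.4151, 0.2558, 0.2558.
ρ(T) = max|λ| = 0.4151; 0.4151 < 1, so it converges for any x₀.

0.4151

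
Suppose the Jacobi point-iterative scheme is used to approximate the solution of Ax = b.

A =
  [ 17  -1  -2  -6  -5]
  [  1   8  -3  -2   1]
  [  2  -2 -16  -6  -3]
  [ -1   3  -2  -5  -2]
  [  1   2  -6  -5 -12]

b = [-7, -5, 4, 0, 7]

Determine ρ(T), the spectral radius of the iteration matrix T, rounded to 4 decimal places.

0.8713

Let D = diag(17, 8, -16, -5, -12); L, U the strict triangles.
Jacobi T = -D⁻¹(L+U): T[0,4] = -(-5)/(17) = +0.2941; T[0,0] = 0.
  T[0,:] = [+0.0000, +0.0588, +0.1176, +0.3529, +0.2941]
  T[1,:] = [-0.1250, +0.0000, +0.3750, +0.2500, -0.1250]
  T[2,:] = [+0.1250, -0.1250, +0.0000, -0.3750, -0.1875]
  T[3,:] = [-0.2000, +0.6000, -0.4000, +0.0000, -0.4000]
  T[4,:] = [+0.0833, +0.1667, -0.5000, -0.4167, +0.0000]
|λ(T)| sorted: 0.8713, 0.4280, 0.4280, 0.0890, 0.0890.
ρ(T) = max|λ| = 0.8713; 0.8713 < 1: convergent.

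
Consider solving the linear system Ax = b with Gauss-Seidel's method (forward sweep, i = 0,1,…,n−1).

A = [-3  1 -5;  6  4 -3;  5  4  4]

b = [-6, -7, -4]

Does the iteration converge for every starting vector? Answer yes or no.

no

Write A = D+L+U with D = diag(-3, 4, 4).
GS T = -(D+L)⁻¹U: row 0 first, T[0,1] = -(1)/(-3) = +0.3333; later rows by forward substitution.
  T[0,:] = [+0.0000 +0.3333 -1.6667]
  T[1,:] = [+0.0000 -0.5000 +3.2500]
  T[2,:] = [+0.0000 +0.0833 -1.1667]
eigenvalue magnitudes: 1.4513, 0.2153, 0.0000.
ρ = 1.4513; 1.4513 > 1: divergent.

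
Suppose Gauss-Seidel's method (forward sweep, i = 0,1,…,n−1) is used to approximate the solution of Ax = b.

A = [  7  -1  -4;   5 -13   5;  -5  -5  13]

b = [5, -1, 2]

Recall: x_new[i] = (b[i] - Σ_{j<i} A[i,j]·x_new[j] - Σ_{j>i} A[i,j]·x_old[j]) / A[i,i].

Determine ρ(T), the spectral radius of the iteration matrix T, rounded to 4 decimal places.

0.5459

A = D + L + U where D = diag(7, -13, 13).
Gauss-Seidel: T = -(D+L)⁻¹U, row 0 first, T[0,2] = -(-4)/(7) = +0.5714; later rows by forward substitution.
  T[0,:] = [+0.0000, +0.1429, +0.5714]
  T[1,:] = [+0.0000, +0.0549, +0.6044]
  T[2,:] = [+0.0000, +0.0761, +0.4522]
|eigenvalues of T|: 0.5459, 0.0387, 0.0000.
spectral radius ρ = 0.5459; 0.5459 < 1: convergent.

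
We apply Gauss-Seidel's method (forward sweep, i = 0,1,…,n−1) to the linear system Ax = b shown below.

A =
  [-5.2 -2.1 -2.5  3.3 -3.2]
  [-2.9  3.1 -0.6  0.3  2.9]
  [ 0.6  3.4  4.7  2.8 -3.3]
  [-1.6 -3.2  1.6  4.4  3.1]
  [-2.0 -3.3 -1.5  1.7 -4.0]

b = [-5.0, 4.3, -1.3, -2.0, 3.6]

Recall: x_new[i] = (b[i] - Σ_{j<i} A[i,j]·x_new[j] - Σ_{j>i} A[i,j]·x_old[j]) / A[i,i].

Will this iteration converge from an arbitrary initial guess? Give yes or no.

Write A = D+L+U with D = diag(-5.2, 3.1, 4.7, 4.4, -4).
Gauss-Seidel: T = -(D+L)⁻¹U, row 0 first, T[0,1] = -(-2.1)/(-5.2) = -0.4038; later rows by forward substitution.
  T[0,:] = [+0.0000 -0.4038 -0.4808 +0.6346 -0.6154]
  T[1,:] = [+0.0000 -0.3778 -0.2562 +0.4969 -1.5112]
  T[2,:] = [+0.0000 +0.3249 +0.2467 -1.0362 +1.8739]
  T[3,:] = [+0.0000 -0.5397 -0.4509 +0.9690 -2.7088]
  T[4,:] = [+0.0000 +0.1624 +0.1676 +0.0731 -0.2995]
|λ(T)| sorted: 1.1609, 0.4805, 0.4805, 0.0612, 0.0000.
ρ(T) = max|λ| = 1.1609; 1.1609 > 1 ⇒ diverges.

no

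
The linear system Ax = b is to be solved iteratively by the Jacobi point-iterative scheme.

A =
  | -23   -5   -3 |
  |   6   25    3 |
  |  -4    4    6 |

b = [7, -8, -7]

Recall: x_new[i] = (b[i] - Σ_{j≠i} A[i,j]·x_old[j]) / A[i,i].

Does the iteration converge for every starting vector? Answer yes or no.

Diagonal D = diag(-23, 25, 6); L, U strict lower/upper.
Jacobi: T = -D⁻¹(L+U), T[0,1] = -(-5)/(-23) = -0.2174; T[0,0] = 0.
  T[0,:] = [+0.0000 -0.2174 -0.1304]
  T[1,:] = [-0.2400 +0.0000 -0.1200]
  T[2,:] = [+0.6667 -0.6667 +0.0000]
eigenvalue magnitudes: 0.2439, 0.1466, 0.0973.
spectral radius ρ = 0.2439; 0.2439 < 1: convergent.

yes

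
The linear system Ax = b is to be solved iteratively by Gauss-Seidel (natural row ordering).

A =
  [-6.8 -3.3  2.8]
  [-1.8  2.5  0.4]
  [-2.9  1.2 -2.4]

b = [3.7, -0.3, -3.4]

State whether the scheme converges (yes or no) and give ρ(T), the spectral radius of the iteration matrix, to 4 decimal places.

yes, ρ = 0.6297

Write A = D+L+U with D = diag(-6.8, 2.5, -2.4).
GS T = -(D+L)⁻¹U: row 0 first, T[0,1] = -(-3.3)/(-6.8) = -0.4853; later rows by forward substitution.
  T[0,:] = [+0.0000 -0.4853 +0.4118]
  T[1,:] = [+0.0000 -0.3494 +0.1365]
  T[2,:] = [+0.0000 +0.4117 -0.4293]
eigenvalue magnitudes: 0.6297, 0.1490, 0.0000.
ρ = 0.6297; 0.6297 < 1: convergent.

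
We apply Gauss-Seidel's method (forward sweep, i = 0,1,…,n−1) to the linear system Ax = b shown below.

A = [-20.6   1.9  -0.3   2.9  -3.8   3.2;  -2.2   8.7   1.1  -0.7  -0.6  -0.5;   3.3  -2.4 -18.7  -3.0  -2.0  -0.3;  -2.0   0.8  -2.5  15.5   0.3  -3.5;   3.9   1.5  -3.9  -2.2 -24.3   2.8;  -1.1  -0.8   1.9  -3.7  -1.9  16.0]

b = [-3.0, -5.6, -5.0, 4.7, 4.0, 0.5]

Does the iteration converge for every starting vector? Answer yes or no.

Diagonal D = diag(-20.6, 8.7, -18.7, 15.5, -24.3, 16); L, U strict lower/upper.
Gauss-Seidel: T = -(D+L)⁻¹U, row 0 first, T[0,1] = -(1.9)/(-20.6) = +0.0922; later rows by forward substitution.
  T[0,:] = [+0.0000 +0.0922 -0.0146 +0.1408 -0.1845 +0.1553]
  T[1,:] = [+0.0000 +0.0233 -0.1301 +0.1161 +0.0223 +0.0968]
  T[2,:] = [+0.0000 +0.0133 +0.0141 -0.1505 -0.1424 -0.0010]
  T[3,:] = [+0.0000 +0.0128 +0.0071 -0.0121 -0.0673 +0.2407]
  T[4,:] = [+0.0000 +0.0129 -0.0133 +0.0550 +0.0007 +0.1245]
  T[5,:] = [+0.0000 +0.0104 -0.0091 +0.0371 -0.0101 +0.0861]
|λ(T)| sorted: 0.1638, 0.0672, 0.0672, 0.0424, 0.0092, 0.0000.
spectral radius ρ = 0.1638; 0.1638 < 1: convergent.

yes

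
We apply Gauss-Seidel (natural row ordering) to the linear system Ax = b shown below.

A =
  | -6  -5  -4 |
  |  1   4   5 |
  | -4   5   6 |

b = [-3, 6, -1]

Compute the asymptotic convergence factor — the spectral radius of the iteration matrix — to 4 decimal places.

1.2309

Diagonal D = diag(-6, 4, 6); L, U strict lower/upper.
GS T = -(D+L)⁻¹U: row 0 first, T[0,1] = -(-5)/(-6) = -0.8333; later rows by forward substitution.
  T[0,:] = [+0.0000  -0.8333  -0.6667]
  T[1,:] = [+0.0000  +0.2083  -1.0833]
  T[2,:] = [+0.0000  -0.7292  +0.4583]
|roots of det(T-λI)|: 1.2309, 0.5642, 0.0000.
ρ = 1.2309; 1.2309 > 1: divergent.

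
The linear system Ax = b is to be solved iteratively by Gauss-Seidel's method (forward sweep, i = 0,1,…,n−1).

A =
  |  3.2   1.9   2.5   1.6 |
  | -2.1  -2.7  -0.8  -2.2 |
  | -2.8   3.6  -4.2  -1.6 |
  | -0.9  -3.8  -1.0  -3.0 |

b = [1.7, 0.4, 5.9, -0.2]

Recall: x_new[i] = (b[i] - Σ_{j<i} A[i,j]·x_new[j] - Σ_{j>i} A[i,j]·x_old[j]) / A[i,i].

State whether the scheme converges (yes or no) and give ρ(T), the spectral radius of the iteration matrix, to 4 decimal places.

A = D + L + U where D = diag(3.2, -2.7, -4.2, -3).
T_GS = -(D+L)⁻¹U: row 0 first, T[0,2] = -(2.5)/(3.2) = -0.7812; later rows by forward substitution.
  T[0,:] = [+0.0000  -0.5938  -0.7812  -0.5000]
  T[1,:] = [+0.0000  +0.4618  +0.3113  -0.4259]
  T[2,:] = [+0.0000  +0.7917  +0.7877  -0.4127]
  T[3,:] = [+0.0000  -0.6707  -0.4226  +0.8271]
|roots of det(T-λI)|: 1.6703, 0.3741, 0.0322, 0.0000.
ρ(T) = max|λ| = 1.6703; 1.6703 > 1, so it fails to converge.

no, ρ = 1.6703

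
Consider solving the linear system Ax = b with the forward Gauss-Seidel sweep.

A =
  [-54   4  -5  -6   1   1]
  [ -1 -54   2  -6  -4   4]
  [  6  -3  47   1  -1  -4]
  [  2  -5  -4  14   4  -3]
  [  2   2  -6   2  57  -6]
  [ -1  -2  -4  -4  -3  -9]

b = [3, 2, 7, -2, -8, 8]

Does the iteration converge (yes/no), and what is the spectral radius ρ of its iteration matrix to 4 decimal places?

yes, ρ = 0.3107

Split A = D + L + U, D = diag(-54, -54, 47, 14, 57, -9).
Gauss-Seidel: T = -(D+L)⁻¹U, row 0 first, T[0,3] = -(-6)/(-54) = -0.1111; later rows by forward substitution.
  T[0,:] = [+0.0000 +0.0741 -0.0926 -0.1111 +0.0185 +0.0185]
  T[1,:] = [+0.0000 -0.0014 +0.0388 -0.1091 -0.0744 +0.0737]
  T[2,:] = [+0.0000 -0.0095 +0.0143 -0.0141 +0.0142 +0.0874]
  T[3,:] = [+0.0000 -0.0138 +0.0312 -0.0271 -0.3109 +0.2630]
  T[4,:] = [+0.0000 -0.0031 +0.0023 +0.0072 +0.0144 +0.1020]
  T[5,:] = [+0.0000 +0.0035 -0.0193 +0.0525 +0.1416 -0.2082]
|λ(T)| sorted: 0.3107, 0.0741, 0.0741, 0.0107, 0.0107, 0.0000.
ρ = 0.3107; 0.3107 < 1: convergent.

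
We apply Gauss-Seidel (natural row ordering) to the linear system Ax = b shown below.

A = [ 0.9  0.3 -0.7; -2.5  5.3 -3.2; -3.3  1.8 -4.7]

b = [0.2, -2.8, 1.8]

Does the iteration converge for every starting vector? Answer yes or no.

A = D + L + U where D = diag(0.9, 5.3, -4.7).
GS T = -(D+L)⁻¹U: row 0 first, T[0,2] = -(-0.7)/(0.9) = +0.7778; later rows by forward substitution.
  T[0,:] = [+0.0000  -0.3333  +0.7778]
  T[1,:] = [+0.0000  -0.1572  +0.9706]
  T[2,:] = [+0.0000  +0.1738  -0.1744]
moduli |λ_i(T)| = 0.5766, 0.2451, 0.0000.
ρ(T) = max|λ| = 0.5766; 0.5766 < 1, so it converges for any x₀.

yes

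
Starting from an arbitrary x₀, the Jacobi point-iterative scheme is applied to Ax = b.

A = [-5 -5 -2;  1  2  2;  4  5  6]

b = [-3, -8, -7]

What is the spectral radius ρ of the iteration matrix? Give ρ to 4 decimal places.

1.4718

Split A = D + L + U, D = diag(-5, 2, 6).
Jacobi T = -D⁻¹(L+U): T[2,0] = -(4)/(6) = -0.6667; T[2,2] = 0.
  T[0,:] = [+0.0000, -1.0000, -0.4000]
  T[1,:] = [-0.5000, +0.0000, -1.0000]
  T[2,:] = [-0.6667, -0.8333, +0.0000]
moduli |λ_i(T)| = 1.4718, 0.7525, 0.7525.
spectral radius ρ = 1.4718; 1.4718 > 1, so it fails to converge.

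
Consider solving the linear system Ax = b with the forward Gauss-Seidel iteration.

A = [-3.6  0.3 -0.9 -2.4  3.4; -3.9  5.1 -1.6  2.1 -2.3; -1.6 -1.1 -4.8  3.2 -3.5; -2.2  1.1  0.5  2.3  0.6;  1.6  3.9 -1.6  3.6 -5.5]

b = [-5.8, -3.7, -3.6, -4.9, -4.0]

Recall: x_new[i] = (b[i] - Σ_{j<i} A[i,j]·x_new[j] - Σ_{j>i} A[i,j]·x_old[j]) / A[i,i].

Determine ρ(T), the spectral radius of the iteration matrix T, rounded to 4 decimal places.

1.4696

Split A = D + L + U, D = diag(-3.6, 5.1, -4.8, 2.3, -5.5).
GS T = -(D+L)⁻¹U: row 0 first, T[0,1] = -(0.3)/(-3.6) = +0.0833; later rows by forward substitution.
  T[0,:] = [+0.0000 +0.0833 -0.2500 -0.6667 +0.9444]
  T[1,:] = [+0.0000 +0.0637 +0.1225 -0.9216 +1.1732]
  T[2,:] = [+0.0000 -0.0424 +0.0552 +1.1001 -1.3128]
  T[3,:] = [+0.0000 +0.0584 -0.3098 -0.4361 +0.3668]
  T[4,:] = [+0.0000 +0.1200 -0.2046 -1.4529 +1.7287]
|λ(T)| sorted: 1.4696, 0.1326, 0.1326, 0.0512, 0.0000.
ρ(T) = max|λ| = 1.4696; 1.4696 > 1: divergent.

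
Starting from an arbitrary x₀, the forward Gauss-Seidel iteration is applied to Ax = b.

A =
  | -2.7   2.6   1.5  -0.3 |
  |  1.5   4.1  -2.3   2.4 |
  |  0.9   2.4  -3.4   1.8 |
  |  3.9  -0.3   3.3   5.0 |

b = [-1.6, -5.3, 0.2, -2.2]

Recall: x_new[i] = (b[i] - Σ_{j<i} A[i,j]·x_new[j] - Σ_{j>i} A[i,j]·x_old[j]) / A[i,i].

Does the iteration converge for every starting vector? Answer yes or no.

yes

A = D + L + U where D = diag(-2.7, 4.1, -3.4, 5).
T_GS = -(D+L)⁻¹U: row 0 first, T[0,1] = -(2.6)/(-2.7) = +0.9630; later rows by forward substitution.
  T[0,:] = [+0.0000  +0.9630  +0.5556  -0.1111]
  T[1,:] = [+0.0000  -0.3523  +0.3577  -0.5447]
  T[2,:] = [+0.0000  +0.0062  +0.3996  +0.1155]
  T[3,:] = [+0.0000  -0.7764  -0.6756  -0.0222]
|eigenvalues of T|: 0.8537, 0.5112, 0.5112, 0.0000.
ρ = 0.8537; 0.8537 < 1, so it converges for any x₀.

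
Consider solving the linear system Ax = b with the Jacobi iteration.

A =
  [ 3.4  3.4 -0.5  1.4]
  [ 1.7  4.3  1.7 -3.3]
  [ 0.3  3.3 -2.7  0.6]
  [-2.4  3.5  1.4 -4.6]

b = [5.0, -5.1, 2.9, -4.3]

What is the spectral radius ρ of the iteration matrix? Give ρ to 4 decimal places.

1.1710

Split A = D + L + U, D = diag(3.4, 4.3, -2.7, -4.6).
Jacobi T = -D⁻¹(L+U): T[1,0] = -(1.7)/(4.3) = -0.3953; T[1,1] = 0.
  T[0,:] = [+0.0000, -1.0000, +0.1471, -0.4118]
  T[1,:] = [-0.3953, +0.0000, -0.3953, +0.7674]
  T[2,:] = [+0.1111, +1.2222, +0.0000, +0.2222]
  T[3,:] = [-0.5217, +0.7609, +0.3043, +0.0000]
|eigenvalues of T|: 1.1710, 0.7722, 0.7722, 0.0168.
ρ = 1.1710; 1.1710 > 1 ⇒ diverges.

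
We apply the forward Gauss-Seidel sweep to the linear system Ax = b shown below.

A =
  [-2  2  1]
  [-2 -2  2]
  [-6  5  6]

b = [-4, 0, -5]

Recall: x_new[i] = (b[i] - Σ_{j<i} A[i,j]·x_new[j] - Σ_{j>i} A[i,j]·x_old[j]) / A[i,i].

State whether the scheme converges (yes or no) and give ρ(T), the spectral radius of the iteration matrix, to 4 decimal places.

A = D + L + U where D = diag(-2, -2, 6).
Gauss-Seidel: T = -(D+L)⁻¹U, row 0 first, T[0,2] = -(1)/(-2) = +0.5000; later rows by forward substitution.
  T[0,:] = [+0.0000, +1.0000, +0.5000]
  T[1,:] = [+0.0000, -1.0000, +0.5000]
  T[2,:] = [+0.0000, +1.8333, +0.0833]
|eigenvalues of T|: 1.5584, 0.6417, 0.0000.
spectral radius ρ = 1.5584; 1.5584 > 1, so it fails to converge.

no, ρ = 1.5584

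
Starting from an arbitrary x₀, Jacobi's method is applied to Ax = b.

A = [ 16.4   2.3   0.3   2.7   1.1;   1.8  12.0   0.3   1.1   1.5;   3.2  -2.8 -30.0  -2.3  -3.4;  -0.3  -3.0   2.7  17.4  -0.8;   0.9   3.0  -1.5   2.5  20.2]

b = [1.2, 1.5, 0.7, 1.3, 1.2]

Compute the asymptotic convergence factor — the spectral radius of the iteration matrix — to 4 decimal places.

Write A = D+L+U with D = diag(16.4, 12, -30, 17.4, 20.2).
Jacobi T = -D⁻¹(L+U): T[4,2] = -(-1.5)/(20.2) = +0.0743; T[4,4] = 0.
  T[0,:] = [+0.0000, -0.1402, -0.0183, -0.1646, -0.0671]
  T[1,:] = [-0.1500, +0.0000, -0.0250, -0.0917, -0.1250]
  T[2,:] = [+0.1067, -0.0933, +0.0000, -0.0767, -0.1133]
  T[3,:] = [+0.0172, +0.1724, -0.1552, +0.0000, +0.0460]
  T[4,:] = [-0.0446, -0.1485, +0.0743, -0.1238, +0.0000]
|λ(T)| sorted: 0.2167, 0.1719, 0.1719, 0.0710, 0.0710.
spectral radius ρ = 0.2167; 0.2167 < 1 ⇒ converges.

0.2167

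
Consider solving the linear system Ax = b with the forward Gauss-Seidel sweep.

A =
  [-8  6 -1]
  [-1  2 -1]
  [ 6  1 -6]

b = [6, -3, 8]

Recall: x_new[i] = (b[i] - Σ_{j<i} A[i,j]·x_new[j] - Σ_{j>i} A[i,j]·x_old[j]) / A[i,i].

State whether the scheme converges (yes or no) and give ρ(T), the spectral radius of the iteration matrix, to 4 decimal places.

Write A = D+L+U with D = diag(-8, 2, -6).
T_GS = -(D+L)⁻¹U: row 0 first, T[0,1] = -(6)/(-8) = +0.7500; later rows by forward substitution.
  T[0,:] = [+0.0000, +0.7500, -0.1250]
  T[1,:] = [+0.0000, +0.3750, +0.4375]
  T[2,:] = [+0.0000, +0.8125, -0.0521]
|roots of det(T-λI)|: 0.7948, 0.4718, 0.0000.
ρ(T) = max|λ| = 0.7948; 0.7948 < 1 ⇒ converges.

yes, ρ = 0.7948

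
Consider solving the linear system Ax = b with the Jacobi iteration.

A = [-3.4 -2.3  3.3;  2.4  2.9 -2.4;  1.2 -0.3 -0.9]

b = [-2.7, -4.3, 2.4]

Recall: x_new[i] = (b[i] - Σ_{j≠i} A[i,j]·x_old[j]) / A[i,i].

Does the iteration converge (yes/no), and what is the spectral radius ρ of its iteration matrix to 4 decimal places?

Diagonal D = diag(-3.4, 2.9, -0.9); L, U strict lower/upper.
Jacobi: T = -D⁻¹(L+U), T[2,1] = -(-0.3)/(-0.9) = -0.3333; T[2,2] = 0.
  T[0,:] = [+0.0000 -0.6765 +0.9706]
  T[1,:] = [-0.8276 +0.0000 +0.8276]
  T[2,:] = [+1.3333 -0.3333 +0.0000]
|λ(T)| sorted: 1.3868, 1.0617, 0.3251.
ρ = 1.3868; 1.3868 > 1: divergent.

no, ρ = 1.3868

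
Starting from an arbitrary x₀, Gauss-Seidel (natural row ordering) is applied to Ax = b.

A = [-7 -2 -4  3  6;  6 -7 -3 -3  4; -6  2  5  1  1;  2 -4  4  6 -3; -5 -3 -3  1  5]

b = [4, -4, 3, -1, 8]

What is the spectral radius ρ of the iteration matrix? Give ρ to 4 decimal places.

1.3453

Diagonal D = diag(-7, -7, 5, 6, 5); L, U strict lower/upper.
GS T = -(D+L)⁻¹U: row 0 first, T[0,2] = -(-4)/(-7) = -0.5714; later rows by forward substitution.
  T[0,:] = [+0.0000  -0.2857  -0.5714  +0.4286  +0.8571]
  T[1,:] = [+0.0000  -0.2449  -0.9184  -0.0612  +1.3061]
  T[2,:] = [+0.0000  -0.2449  -0.3184  +0.3388  +0.3061]
  T[3,:] = [+0.0000  +0.0952  -0.2095  -0.4095  +0.8810]
  T[4,:] = [+0.0000  -0.5986  -1.2716  +0.6770  +1.6483]
eigenvalue magnitudes: 1.3453, 0.5873, 0.1724, 0.0899, 0.0000.
ρ = 1.3453; 1.3453 > 1, so it fails to converge.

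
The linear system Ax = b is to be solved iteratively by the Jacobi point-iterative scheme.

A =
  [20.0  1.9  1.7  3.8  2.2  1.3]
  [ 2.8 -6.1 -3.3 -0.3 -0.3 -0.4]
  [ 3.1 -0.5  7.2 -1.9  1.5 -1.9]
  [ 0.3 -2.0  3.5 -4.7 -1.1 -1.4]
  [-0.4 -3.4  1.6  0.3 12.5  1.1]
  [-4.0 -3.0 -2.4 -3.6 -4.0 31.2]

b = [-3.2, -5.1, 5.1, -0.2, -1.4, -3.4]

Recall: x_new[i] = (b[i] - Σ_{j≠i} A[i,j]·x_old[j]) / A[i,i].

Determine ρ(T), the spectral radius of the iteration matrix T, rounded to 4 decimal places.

0.7200

Let D = diag(20, -6.1, 7.2, -4.7, 12.5, 31.2); L, U the strict triangles.
T_J = -D⁻¹(L+U): T[4,2] = -(1.6)/(12.5) = -0.1280; T[4,4] = 0.
  T[0,:] = [+0.0000  -0.0950  -0.0850  -0.1900  -0.1100  -0.0650]
  T[1,:] = [+0.4590  +0.0000  -0.5410  -0.0492  -0.0492  -0.0656]
  T[2,:] = [-0.4306  +0.0694  +0.0000  +0.2639  -0.2083  +0.2639]
  T[3,:] = [+0.0638  -0.4255  +0.7447  +0.0000  -0.2340  -0.2979]
  T[4,:] = [+0.0320  +0.2720  -0.1280  -0.0240  +0.0000  -0.0880]
  T[5,:] = [+0.1282  +0.0962  +0.0769  +0.1154  +0.1282  +0.0000]
eigenvalue magnitudes: 0.7200, 0.3984, 0.3984, 0.3781, 0.3781, 0.0213.
spectral radius ρ = 0.7200; 0.7200 < 1 ⇒ converges.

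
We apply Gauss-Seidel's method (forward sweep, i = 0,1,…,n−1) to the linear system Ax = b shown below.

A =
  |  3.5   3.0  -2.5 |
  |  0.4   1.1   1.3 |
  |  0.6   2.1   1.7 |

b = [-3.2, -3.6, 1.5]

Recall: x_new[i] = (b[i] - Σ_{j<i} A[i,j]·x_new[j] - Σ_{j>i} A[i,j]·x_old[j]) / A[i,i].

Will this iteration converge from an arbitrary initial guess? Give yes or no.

Split A = D + L + U, D = diag(3.5, 1.1, 1.7).
GS T = -(D+L)⁻¹U: row 0 first, T[0,2] = -(-2.5)/(3.5) = +0.7143; later rows by forward substitution.
  T[0,:] = [+0.0000, -0.8571, +0.7143]
  T[1,:] = [+0.0000, +0.3117, -1.4416]
  T[2,:] = [+0.0000, -0.0825, +1.5286]
|roots of det(T-λI)|: 1.6196, 0.2208, 0.0000.
spectral radius ρ = 1.6196; 1.6196 > 1, so it fails to converge.

no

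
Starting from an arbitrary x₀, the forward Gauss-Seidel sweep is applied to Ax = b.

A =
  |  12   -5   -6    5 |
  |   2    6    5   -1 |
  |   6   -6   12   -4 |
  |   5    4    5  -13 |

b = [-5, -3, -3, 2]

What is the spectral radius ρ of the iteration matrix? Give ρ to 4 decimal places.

0.8403

Diagonal D = diag(12, 6, 12, -13); L, U strict lower/upper.
GS T = -(D+L)⁻¹U: row 0 first, T[0,1] = -(-5)/(12) = +0.4167; later rows by forward substitution.
  T[0,:] = [+0.0000, +0.4167, +0.5000, -0.4167]
  T[1,:] = [+0.0000, -0.1389, -1.0000, +0.3056]
  T[2,:] = [+0.0000, -0.2778, -0.7500, +0.6944]
  T[3,:] = [+0.0000, +0.0107, -0.4038, +0.2009]
|λ(T)| sorted: 0.8403, 0.2302, 0.2302, 0.0000.
ρ = 0.8403; 0.8403 < 1: convergent.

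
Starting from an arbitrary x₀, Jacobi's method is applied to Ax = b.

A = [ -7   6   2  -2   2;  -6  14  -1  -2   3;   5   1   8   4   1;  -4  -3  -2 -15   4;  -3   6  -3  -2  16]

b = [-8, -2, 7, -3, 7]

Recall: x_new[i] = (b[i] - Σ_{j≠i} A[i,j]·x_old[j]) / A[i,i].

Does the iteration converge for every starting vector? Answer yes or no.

yes

Split A = D + L + U, D = diag(-7, 14, 8, -15, 16).
T_J = -D⁻¹(L+U): T[2,0] = -(5)/(8) = -0.6250; T[2,2] = 0.
  T[0,:] = [+0.0000  +0.8571  +0.2857  -0.2857  +0.2857]
  T[1,:] = [+0.4286  +0.0000  +0.0714  +0.1429  -0.2143]
  T[2,:] = [-0.6250  -0.1250  +0.0000  -0.5000  -0.1250]
  T[3,:] = [-0.2667  -0.2000  -0.1333  +0.0000  +0.2667]
  T[4,:] = [+0.1875  -0.3750  +0.1875  +0.1250  +0.0000]
|roots of det(T-λI)|: 0.8679, 0.5597, 0.4119, 0.4119, 0.0709.
ρ = 0.8679; 0.8679 < 1: convergent.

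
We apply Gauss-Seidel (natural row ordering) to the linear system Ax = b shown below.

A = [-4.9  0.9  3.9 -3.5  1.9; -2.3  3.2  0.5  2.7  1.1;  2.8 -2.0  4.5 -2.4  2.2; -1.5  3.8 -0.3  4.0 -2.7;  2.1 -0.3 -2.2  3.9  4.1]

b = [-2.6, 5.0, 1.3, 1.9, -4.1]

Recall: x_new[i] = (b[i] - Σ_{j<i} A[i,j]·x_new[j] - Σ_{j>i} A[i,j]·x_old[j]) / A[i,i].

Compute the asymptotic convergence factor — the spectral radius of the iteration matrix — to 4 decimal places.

1.5183

Diagonal D = diag(-4.9, 3.2, 4.5, 4, 4.1); L, U strict lower/upper.
GS T = -(D+L)⁻¹U: row 0 first, T[0,4] = -(1.9)/(-4.9) = +0.3878; later rows by forward substitution.
  T[0,:] = [+0.0000, +0.1837, +0.7959, -0.7143, +0.3878]
  T[1,:] = [+0.0000, +0.1320, +0.4158, -1.3571, -0.0651]
  T[2,:] = [+0.0000, -0.0556, -0.3104, +0.3746, -0.7591]
  T[3,:] = [+0.0000, -0.0607, -0.1198, +1.0495, +0.8253]
  T[4,:] = [+0.0000, -0.0565, -0.4298, -0.5308, -1.3957]
eigenvalue magnitudes: 1.5183, 0.8014, 0.1662, 0.0262, 0.0000.
spectral radius ρ = 1.5183; 1.5183 > 1 ⇒ diverges.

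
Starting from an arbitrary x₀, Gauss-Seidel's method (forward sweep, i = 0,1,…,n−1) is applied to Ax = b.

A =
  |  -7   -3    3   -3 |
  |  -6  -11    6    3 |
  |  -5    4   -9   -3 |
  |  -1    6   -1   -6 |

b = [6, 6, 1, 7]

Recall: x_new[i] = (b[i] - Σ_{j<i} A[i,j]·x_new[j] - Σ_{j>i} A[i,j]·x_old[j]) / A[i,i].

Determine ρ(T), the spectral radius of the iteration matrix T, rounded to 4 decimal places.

0.9102

Let D = diag(-7, -11, -9, -6); L, U the strict triangles.
Gauss-Seidel: T = -(D+L)⁻¹U, row 0 first, T[0,2] = -(3)/(-7) = +0.4286; later rows by forward substitution.
  T[0,:] = [+0.0000  -0.4286  +0.4286  -0.4286]
  T[1,:] = [+0.0000  +0.2338  +0.3117  +0.5065]
  T[2,:] = [+0.0000  +0.3420  -0.0996  +0.1299]
  T[3,:] = [+0.0000  +0.2482  +0.2569  +0.5563]
|roots of det(T-λI)|: 0.9102, 0.2722, 0.0524, 0.0000.
ρ = 0.9102; 0.9102 < 1, so it converges for any x₀.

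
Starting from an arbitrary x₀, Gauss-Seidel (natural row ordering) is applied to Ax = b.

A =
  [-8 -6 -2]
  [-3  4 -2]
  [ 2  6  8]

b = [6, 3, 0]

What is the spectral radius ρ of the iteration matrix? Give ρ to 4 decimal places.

Split A = D + L + U, D = diag(-8, 4, 8).
Gauss-Seidel: T = -(D+L)⁻¹U, row 0 first, T[0,2] = -(-2)/(-8) = -0.2500; later rows by forward substitution.
  T[0,:] = [+0.0000  -0.7500  -0.2500]
  T[1,:] = [+0.0000  -0.5625  +0.3125]
  T[2,:] = [+0.0000  +0.6094  -0.1719]
|λ(T)| sorted: 0.8453, 0.1109, 0.0000.
ρ(T) = max|λ| = 0.8453; 0.8453 < 1, so it converges for any x₀.

0.8453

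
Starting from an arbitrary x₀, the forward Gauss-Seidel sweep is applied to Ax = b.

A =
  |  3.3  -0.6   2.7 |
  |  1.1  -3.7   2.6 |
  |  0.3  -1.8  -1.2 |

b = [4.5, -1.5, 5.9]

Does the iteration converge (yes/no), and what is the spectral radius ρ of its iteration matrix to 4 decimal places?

yes, ρ = 0.8761

Split A = D + L + U, D = diag(3.3, -3.7, -1.2).
GS T = -(D+L)⁻¹U: row 0 first, T[0,1] = -(-0.6)/(3.3) = +0.1818; later rows by forward substitution.
  T[0,:] = [+0.0000, +0.1818, -0.8182]
  T[1,:] = [+0.0000, +0.0541, +0.4595]
  T[2,:] = [+0.0000, -0.0356, -0.8937]
moduli |λ_i(T)| = 0.8761, 0.0365, 0.0000.
spectral radius ρ = 0.8761; 0.8761 < 1 ⇒ converges.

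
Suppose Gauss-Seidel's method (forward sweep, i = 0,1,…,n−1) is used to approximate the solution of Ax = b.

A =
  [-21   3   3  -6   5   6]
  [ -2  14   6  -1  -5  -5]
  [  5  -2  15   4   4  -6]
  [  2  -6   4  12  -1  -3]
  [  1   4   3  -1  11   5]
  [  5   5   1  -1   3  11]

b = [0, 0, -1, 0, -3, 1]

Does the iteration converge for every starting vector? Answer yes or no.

Write A = D+L+U with D = diag(-21, 14, 15, 12, 11, 11).
T_GS = -(D+L)⁻¹U: row 0 first, T[0,4] = -(5)/(-21) = +0.2381; later rows by forward substitution.
  T[0,:] = [+0.0000 +0.1429 +0.1429 -0.2857 +0.2381 +0.2857]
  T[1,:] = [+0.0000 +0.0204 -0.4082 +0.0306 +0.3912 +0.3980]
  T[2,:] = [+0.0000 -0.0449 -0.1020 -0.1673 -0.2939 +0.3578]
  T[3,:] = [+0.0000 +0.0014 -0.1939 +0.1187 +0.3372 +0.2821]
  T[4,:] = [+0.0000 -0.0080 +0.1456 +0.0713 -0.0531 -0.6972]
  T[5,:] = [+0.0000 -0.0678 +0.0725 +0.1225 -0.2142 -0.1275]
|roots of det(T-λI)|: 0.5497, 0.2623, 0.2623, 0.1631, 0.0456, 0.0000.
ρ = 0.5497; 0.5497 < 1: convergent.

yes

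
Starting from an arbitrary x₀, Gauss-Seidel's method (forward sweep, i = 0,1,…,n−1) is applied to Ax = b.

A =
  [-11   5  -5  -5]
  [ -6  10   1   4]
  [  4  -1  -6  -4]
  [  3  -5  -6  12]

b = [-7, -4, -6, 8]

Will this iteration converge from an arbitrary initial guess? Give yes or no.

yes

Diagonal D = diag(-11, 10, -6, 12); L, U strict lower/upper.
T_GS = -(D+L)⁻¹U: row 0 first, T[0,3] = -(-5)/(-11) = -0.4545; later rows by forward substitution.
  T[0,:] = [+0.0000, +0.4545, -0.4545, -0.4545]
  T[1,:] = [+0.0000, +0.2727, -0.3727, -0.6727]
  T[2,:] = [+0.0000, +0.2576, -0.2409, -0.8576]
  T[3,:] = [+0.0000, +0.1288, -0.1621, -0.5955]
moduli |λ_i(T)| = 0.6454, 0.1083, 0.1083, 0.0000.
ρ(T) = max|λ| = 0.6454; 0.6454 < 1, so it converges for any x₀.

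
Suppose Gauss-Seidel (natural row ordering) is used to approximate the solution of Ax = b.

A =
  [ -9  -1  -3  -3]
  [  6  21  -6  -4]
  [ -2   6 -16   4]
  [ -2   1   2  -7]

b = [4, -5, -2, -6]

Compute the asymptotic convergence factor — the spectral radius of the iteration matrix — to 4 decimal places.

A = D + L + U where D = diag(-9, 21, -16, -7).
T_GS = -(D+L)⁻¹U: row 0 first, T[0,3] = -(-3)/(-9) = -0.3333; later rows by forward substitution.
  T[0,:] = [+0.0000, -0.1111, -0.3333, -0.3333]
  T[1,:] = [+0.0000, +0.0317, +0.3810, +0.2857]
  T[2,:] = [+0.0000, +0.0258, +0.1845, +0.3988]
  T[3,:] = [+0.0000, +0.0437, +0.2024, +0.2500]
|roots of det(T-λI)|: 0.5518, 0.0641, 0.0641, 0.0000.
spectral radius ρ = 0.5518; 0.5518 < 1: convergent.

0.5518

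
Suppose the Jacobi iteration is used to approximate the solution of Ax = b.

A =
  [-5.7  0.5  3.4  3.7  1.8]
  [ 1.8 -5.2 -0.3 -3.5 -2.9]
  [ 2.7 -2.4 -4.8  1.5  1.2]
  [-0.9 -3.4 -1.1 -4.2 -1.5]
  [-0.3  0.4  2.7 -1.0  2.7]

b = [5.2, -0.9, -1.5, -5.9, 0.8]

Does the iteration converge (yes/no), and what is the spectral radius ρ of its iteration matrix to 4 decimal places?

no, ρ = 1.1567

A = D + L + U where D = diag(-5.7, -5.2, -4.8, -4.2, 2.7).
Jacobi T = -D⁻¹(L+U): T[1,3] = -(-3.5)/(-5.2) = -0.6731; T[1,1] = 0.
  T[0,:] = [+0.0000 +0.0877 +0.5965 +0.6491 +0.3158]
  T[1,:] = [+0.3462 +0.0000 -0.0577 -0.6731 -0.5577]
  T[2,:] = [+0.5625 -0.5000 +0.0000 +0.3125 +0.2500]
  T[3,:] = [-0.2143 -0.8095 -0.2619 +0.0000 -0.3571]
  T[4,:] = [+0.1111 -0.1481 -1.0000 +0.3704 +0.0000]
|λ(T)| sorted: 1.1567, 0.8758, 0.8758, 0.5132, 0.5132.
spectral radius ρ = 1.1567; 1.1567 > 1, so it fails to converge.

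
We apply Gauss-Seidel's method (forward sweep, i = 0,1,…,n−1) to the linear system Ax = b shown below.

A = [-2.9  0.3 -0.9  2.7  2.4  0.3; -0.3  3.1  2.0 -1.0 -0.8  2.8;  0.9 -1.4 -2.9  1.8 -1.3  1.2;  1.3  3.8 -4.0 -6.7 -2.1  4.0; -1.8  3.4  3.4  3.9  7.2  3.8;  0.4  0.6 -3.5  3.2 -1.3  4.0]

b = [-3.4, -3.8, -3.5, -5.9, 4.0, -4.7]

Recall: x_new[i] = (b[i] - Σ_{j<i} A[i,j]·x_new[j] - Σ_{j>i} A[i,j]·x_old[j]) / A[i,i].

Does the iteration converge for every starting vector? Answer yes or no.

Diagonal D = diag(-2.9, 3.1, -2.9, -6.7, 7.2, 4); L, U strict lower/upper.
T_GS = -(D+L)⁻¹U: row 0 first, T[0,3] = -(2.7)/(-2.9) = +0.9310; later rows by forward substitution.
  T[0,:] = [+0.0000 +0.1034 -0.3103 +0.9310 +0.8276 +0.1034]
  T[1,:] = [+0.0000 +0.0100 -0.6752 +0.4127 +0.3382 -0.8932]
  T[2,:] = [+0.0000 +0.0273 +0.2296 +0.7104 -0.3547 +0.8771]
  T[3,:] = [+0.0000 +0.0095 -0.5803 -0.0094 +0.2507 -0.4132]
  T[4,:] = [+0.0000 +0.0031 +0.4471 -0.2925 +0.0789 -0.2705]
  T[5,:] = [+0.0000 +0.0055 +0.9428 +0.3791 -0.6187 +1.1337]
|roots of det(T-λI)|: 1.3160, 0.2425, 0.2425, 0.0941, 0.0941, 0.0000.
ρ = 1.3160; 1.3160 > 1, so it fails to converge.

no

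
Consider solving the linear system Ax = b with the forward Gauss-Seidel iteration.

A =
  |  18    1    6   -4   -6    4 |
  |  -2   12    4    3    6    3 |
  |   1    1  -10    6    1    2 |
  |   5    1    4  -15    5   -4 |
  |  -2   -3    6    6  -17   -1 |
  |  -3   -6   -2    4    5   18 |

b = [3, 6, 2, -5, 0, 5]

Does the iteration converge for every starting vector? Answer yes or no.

yes

Write A = D+L+U with D = diag(18, 12, -10, -15, -17, 18).
GS T = -(D+L)⁻¹U: row 0 first, T[0,2] = -(6)/(18) = -0.3333; later rows by forward substitution.
  T[0,:] = [+0.0000, -0.0556, -0.3333, +0.2222, +0.3333, -0.2222]
  T[1,:] = [+0.0000, -0.0093, -0.3889, -0.2130, -0.4444, -0.2870]
  T[2,:] = [+0.0000, -0.0065, -0.0722, +0.6009, +0.0889, +0.1491]
  T[3,:] = [+0.0000, -0.0209, -0.1563, +0.2201, +0.4385, -0.3201]
  T[4,:] = [+0.0000, -0.0015, +0.0272, +0.3012, +0.2254, -0.0424]
  T[5,:] = [+0.0000, -0.0080, -0.1660, -0.0998, -0.2428, -0.0332]
|eigenvalues of T|: 0.6618, 0.3841, 0.3841, 0.0307, 0.0121, 0.0000.
spectral radius ρ = 0.6618; 0.6618 < 1 ⇒ converges.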